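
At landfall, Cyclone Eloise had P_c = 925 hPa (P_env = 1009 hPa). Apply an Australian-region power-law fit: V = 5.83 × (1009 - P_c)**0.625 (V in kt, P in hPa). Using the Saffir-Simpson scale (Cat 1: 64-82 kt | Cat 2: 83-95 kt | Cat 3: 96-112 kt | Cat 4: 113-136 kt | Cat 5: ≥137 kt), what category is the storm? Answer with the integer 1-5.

ΔP = 1009 − 925 = 84 hPa.
V ≈ 5.83 × 84^0.625 = 5.83 × 15.95 ≈ 93 kt.
93 kt falls in the Category 2 band.

2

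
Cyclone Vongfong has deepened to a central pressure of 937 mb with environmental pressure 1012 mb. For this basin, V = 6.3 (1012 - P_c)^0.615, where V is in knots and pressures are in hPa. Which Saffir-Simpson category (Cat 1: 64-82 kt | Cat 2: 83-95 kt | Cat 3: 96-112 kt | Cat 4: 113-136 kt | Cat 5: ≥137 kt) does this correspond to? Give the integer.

ΔP = 1012 − 937 = 75 mb.
V ≈ 6.3 × 75^0.615 = 6.3 × 14.23 ≈ 90 kt.
90 kt falls in the Category 2 band.

2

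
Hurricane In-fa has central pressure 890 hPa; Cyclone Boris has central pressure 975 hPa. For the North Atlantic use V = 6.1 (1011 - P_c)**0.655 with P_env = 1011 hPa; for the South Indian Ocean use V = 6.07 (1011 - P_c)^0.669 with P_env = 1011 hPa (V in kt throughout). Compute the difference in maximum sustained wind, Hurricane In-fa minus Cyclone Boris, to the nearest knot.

74 kt

Hurricane In-fa: ΔP = 121; V ≈ 6.1 × 121^0.655 ≈ 141.11 kt.
Cyclone Boris: ΔP = 36; V ≈ 6.07 × 36^0.669 ≈ 66.74 kt.
Difference ≈ 141.11 − 66.74 = 74.37 → 74 kt.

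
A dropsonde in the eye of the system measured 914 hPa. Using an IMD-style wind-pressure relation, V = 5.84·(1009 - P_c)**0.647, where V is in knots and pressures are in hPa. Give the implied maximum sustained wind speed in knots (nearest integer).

111 kt

ΔP = 1009 − 914 = 95 hPa.
95^0.647 ≈ 19.037.
V ≈ 5.84 × 19.037 ≈ 111.2 kt.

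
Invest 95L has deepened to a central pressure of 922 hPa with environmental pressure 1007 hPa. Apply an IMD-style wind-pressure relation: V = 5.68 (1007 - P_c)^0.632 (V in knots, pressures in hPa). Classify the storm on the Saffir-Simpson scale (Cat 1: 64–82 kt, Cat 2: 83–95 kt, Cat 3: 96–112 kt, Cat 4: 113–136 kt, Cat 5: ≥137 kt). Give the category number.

2

ΔP = 1007 − 922 = 85 hPa.
V ≈ 5.68 × 85^0.632 = 5.68 × 16.57 ≈ 94 kt.
94 kt falls in the Category 2 band.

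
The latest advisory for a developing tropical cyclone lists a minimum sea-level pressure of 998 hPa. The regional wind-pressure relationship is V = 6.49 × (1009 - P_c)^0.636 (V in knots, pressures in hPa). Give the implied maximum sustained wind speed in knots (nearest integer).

ΔP = 1009 − 998 = 11 hPa.
11^0.636 ≈ 4.595.
V ≈ 6.49 × 4.595 ≈ 29.8 kt.

30 kt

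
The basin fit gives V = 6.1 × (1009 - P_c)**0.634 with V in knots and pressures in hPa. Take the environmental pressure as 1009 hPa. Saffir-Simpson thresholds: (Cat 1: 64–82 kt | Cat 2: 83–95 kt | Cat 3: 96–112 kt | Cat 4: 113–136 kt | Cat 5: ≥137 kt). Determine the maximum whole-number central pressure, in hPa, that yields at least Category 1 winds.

Category 1 begins at V = 64 kt.
Required ΔP = (64/6.1)^(1/0.634) = 10.492^1.577 ≈ 40.75 hPa.
P_c ≤ 1009 − 40.75 = 968.25, so the highest integer P_c is 968 hPa.

968 hPa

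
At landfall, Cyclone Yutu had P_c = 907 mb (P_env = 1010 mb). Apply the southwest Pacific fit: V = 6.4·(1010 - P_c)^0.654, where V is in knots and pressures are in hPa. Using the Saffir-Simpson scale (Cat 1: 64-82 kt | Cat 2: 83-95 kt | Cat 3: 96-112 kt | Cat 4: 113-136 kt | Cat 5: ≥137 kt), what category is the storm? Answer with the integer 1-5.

4

ΔP = 1010 − 907 = 103 mb.
V ≈ 6.4 × 103^0.654 = 6.4 × 20.72 ≈ 133 kt.
133 kt falls in the Category 4 band.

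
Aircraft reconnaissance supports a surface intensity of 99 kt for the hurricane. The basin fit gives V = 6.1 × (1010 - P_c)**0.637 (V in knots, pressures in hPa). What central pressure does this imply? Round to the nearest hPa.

931 hPa

ΔP = (V / 6.1)^(1/0.637) = (99/6.1)^1.570.
99/6.1 = 16.230; 16.230^1.570 ≈ 79.43 hPa.
P_c = 1010 − 79.43 = 930.57 ≈ 931 hPa.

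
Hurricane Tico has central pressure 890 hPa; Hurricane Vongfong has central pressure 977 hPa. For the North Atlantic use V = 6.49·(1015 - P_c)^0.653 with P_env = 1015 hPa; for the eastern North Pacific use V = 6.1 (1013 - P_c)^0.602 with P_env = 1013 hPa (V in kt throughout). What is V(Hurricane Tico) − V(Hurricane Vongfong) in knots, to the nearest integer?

99 kt

Hurricane Tico: ΔP = 125; V ≈ 6.49 × 125^0.653 ≈ 151.89 kt.
Hurricane Vongfong: ΔP = 36; V ≈ 6.1 × 36^0.602 ≈ 52.75 kt.
Difference ≈ 151.89 − 52.75 = 99.14 → 99 kt.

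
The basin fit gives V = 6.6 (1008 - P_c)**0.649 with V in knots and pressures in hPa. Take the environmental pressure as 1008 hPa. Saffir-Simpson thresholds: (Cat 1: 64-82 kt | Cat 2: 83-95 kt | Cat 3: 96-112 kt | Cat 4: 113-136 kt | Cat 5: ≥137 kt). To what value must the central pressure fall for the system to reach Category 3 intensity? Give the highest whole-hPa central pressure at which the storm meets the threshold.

Category 3 begins at V = 96 kt.
Required ΔP = (96/6.6)^(1/0.649) = 14.545^1.541 ≈ 61.88 hPa.
P_c ≤ 1008 − 61.88 = 946.12, so the highest integer P_c is 946 hPa.

946 hPa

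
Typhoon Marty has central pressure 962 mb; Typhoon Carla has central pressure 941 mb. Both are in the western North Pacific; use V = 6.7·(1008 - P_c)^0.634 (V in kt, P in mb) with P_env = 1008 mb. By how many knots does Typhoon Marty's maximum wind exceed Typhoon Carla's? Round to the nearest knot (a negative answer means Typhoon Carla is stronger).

-20 kt

Typhoon Marty: ΔP = 46; V ≈ 6.7 × 46^0.634 ≈ 75.90 kt.
Typhoon Carla: ΔP = 67; V ≈ 6.7 × 67^0.634 ≈ 96.34 kt.
Difference ≈ 75.90 − 96.34 = -20.44 → -20 kt.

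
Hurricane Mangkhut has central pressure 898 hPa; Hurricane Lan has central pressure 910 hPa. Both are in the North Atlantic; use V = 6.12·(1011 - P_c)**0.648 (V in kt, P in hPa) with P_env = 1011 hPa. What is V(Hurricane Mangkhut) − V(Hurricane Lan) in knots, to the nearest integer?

9 kt

Hurricane Mangkhut: ΔP = 113; V ≈ 6.12 × 113^0.648 ≈ 130.96 kt.
Hurricane Lan: ΔP = 101; V ≈ 6.12 × 101^0.648 ≈ 121.77 kt.
Difference ≈ 130.96 − 121.77 = 9.19 → 9 kt.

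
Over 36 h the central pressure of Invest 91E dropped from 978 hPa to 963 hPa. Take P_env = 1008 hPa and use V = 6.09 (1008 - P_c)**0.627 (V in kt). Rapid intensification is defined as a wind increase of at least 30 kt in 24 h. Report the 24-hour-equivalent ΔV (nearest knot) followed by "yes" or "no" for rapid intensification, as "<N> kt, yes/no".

10 kt, no

V₁: ΔP = 30, V ≈ 6.09 × 30^0.627 ≈ 51.38 kt.
V₂: ΔP = 45, V ≈ 6.09 × 45^0.627 ≈ 66.25 kt.
ΔV over 36 h = 14.87 kt → 24 h equivalent = 14.87 × 24/36 ≈ 9.91 kt.
10 kt < 30 kt ⇒ not rapid intensification.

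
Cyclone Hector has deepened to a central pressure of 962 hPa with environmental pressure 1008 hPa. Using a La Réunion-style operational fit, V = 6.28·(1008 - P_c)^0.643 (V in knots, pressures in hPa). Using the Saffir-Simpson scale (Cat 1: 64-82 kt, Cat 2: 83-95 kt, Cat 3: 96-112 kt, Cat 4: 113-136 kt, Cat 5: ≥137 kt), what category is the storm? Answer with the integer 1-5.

ΔP = 1008 − 962 = 46 hPa.
V ≈ 6.28 × 46^0.643 = 6.28 × 11.73 ≈ 74 kt.
74 kt falls in the Category 1 band.

1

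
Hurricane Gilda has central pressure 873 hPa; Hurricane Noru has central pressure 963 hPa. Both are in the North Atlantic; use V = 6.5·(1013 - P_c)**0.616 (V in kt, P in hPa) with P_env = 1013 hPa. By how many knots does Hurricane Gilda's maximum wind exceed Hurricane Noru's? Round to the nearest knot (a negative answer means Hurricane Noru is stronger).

64 kt

Hurricane Gilda: ΔP = 140; V ≈ 6.5 × 140^0.616 ≈ 136.44 kt.
Hurricane Noru: ΔP = 50; V ≈ 6.5 × 50^0.616 ≈ 72.36 kt.
Difference ≈ 136.44 − 72.36 = 64.08 → 64 kt.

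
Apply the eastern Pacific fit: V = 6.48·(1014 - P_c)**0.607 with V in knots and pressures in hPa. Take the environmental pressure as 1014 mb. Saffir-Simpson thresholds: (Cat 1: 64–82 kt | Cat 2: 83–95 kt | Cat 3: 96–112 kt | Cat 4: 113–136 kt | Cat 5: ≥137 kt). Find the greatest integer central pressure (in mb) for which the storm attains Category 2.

947 mb

Category 2 begins at V = 83 kt.
Required ΔP = (83/6.48)^(1/0.607) = 12.809^1.647 ≈ 66.77 mb.
P_c ≤ 1014 − 66.77 = 947.23, so the highest integer P_c is 947 mb.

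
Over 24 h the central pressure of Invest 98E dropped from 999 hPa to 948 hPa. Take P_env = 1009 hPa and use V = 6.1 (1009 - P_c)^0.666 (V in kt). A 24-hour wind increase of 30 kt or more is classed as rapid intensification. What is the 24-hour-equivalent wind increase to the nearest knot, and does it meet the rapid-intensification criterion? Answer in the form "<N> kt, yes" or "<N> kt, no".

66 kt, yes

V₁: ΔP = 10, V ≈ 6.1 × 10^0.666 ≈ 28.27 kt.
V₂: ΔP = 61, V ≈ 6.1 × 61^0.666 ≈ 94.27 kt.
ΔV over 24 h = 66.00 kt → 24 h equivalent = 66.00 × 24/24 ≈ 66.00 kt.
66 kt ≥ 30 kt ⇒ rapid intensification.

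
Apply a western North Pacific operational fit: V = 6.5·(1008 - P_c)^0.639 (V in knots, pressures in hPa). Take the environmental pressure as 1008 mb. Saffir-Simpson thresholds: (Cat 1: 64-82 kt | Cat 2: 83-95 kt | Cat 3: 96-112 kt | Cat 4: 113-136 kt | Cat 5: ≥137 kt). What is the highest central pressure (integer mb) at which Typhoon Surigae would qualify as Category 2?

Category 2 begins at V = 83 kt.
Required ΔP = (83/6.5)^(1/0.639) = 12.769^1.565 ≈ 53.84 mb.
P_c ≤ 1008 − 53.84 = 954.16, so the highest integer P_c is 954 mb.

954 mb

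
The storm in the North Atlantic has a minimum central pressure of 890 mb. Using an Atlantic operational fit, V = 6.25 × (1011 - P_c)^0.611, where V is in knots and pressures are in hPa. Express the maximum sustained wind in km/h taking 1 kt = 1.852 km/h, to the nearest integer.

217 km/h

ΔP = 1011 − 890 = 121 mb.
V ≈ 6.25 × 121^0.611 = 6.25 × 18.732 ≈ 117.074 kt.
117.074 × 1.852 ≈ 216.82 km/h → 217 km/h.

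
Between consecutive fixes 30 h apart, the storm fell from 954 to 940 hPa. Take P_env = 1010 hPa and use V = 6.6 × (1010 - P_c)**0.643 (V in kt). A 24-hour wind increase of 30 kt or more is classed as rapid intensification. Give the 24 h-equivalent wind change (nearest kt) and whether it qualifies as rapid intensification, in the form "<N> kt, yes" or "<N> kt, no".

11 kt, no

V₁: ΔP = 56, V ≈ 6.6 × 56^0.643 ≈ 87.83 kt.
V₂: ΔP = 70, V ≈ 6.6 × 70^0.643 ≈ 101.38 kt.
ΔV over 30 h = 13.55 kt → 24 h equivalent = 13.55 × 24/30 ≈ 10.84 kt.
11 kt < 30 kt ⇒ not rapid intensification.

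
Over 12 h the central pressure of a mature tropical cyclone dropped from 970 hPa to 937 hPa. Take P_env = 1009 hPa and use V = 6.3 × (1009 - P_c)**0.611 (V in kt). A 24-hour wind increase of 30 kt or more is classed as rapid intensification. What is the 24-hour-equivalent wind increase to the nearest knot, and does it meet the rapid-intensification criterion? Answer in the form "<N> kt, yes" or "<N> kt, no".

54 kt, yes

V₁: ΔP = 39, V ≈ 6.3 × 39^0.611 ≈ 59.09 kt.
V₂: ΔP = 72, V ≈ 6.3 × 72^0.611 ≈ 85.94 kt.
ΔV over 12 h = 26.85 kt → 24 h equivalent = 26.85 × 24/12 ≈ 53.70 kt.
54 kt ≥ 30 kt ⇒ rapid intensification.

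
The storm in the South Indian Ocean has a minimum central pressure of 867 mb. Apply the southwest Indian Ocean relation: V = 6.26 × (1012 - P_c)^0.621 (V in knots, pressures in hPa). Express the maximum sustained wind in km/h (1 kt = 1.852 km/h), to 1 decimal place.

254.9 km/h

ΔP = 1012 − 867 = 145 mb.
V ≈ 6.26 × 145^0.621 = 6.26 × 21.989 ≈ 137.652 kt.
137.652 × 1.852 ≈ 254.93 km/h → 254.9 km/h.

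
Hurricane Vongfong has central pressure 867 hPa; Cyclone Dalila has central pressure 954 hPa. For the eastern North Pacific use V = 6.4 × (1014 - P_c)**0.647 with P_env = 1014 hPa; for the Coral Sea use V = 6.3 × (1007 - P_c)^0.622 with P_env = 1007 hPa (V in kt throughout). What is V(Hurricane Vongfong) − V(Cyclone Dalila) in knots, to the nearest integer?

Hurricane Vongfong: ΔP = 147; V ≈ 6.4 × 147^0.647 ≈ 161.60 kt.
Cyclone Dalila: ΔP = 53; V ≈ 6.3 × 53^0.622 ≈ 74.45 kt.
Difference ≈ 161.60 − 74.45 = 87.15 → 87 kt.

87 kt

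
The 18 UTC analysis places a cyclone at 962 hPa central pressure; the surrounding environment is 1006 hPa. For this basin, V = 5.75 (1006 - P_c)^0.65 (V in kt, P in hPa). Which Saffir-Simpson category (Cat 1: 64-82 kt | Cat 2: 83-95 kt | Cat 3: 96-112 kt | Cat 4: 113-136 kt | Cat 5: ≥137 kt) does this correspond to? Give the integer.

ΔP = 1006 − 962 = 44 hPa.
V ≈ 5.75 × 44^0.65 = 5.75 × 11.70 ≈ 67 kt.
67 kt falls in the Category 1 band.

1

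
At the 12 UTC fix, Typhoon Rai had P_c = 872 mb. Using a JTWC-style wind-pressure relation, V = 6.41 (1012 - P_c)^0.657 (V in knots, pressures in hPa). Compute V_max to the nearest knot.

165 kt

ΔP = 1012 − 872 = 140 mb.
140^0.657 ≈ 25.704.
V ≈ 6.41 × 25.704 ≈ 164.8 kt.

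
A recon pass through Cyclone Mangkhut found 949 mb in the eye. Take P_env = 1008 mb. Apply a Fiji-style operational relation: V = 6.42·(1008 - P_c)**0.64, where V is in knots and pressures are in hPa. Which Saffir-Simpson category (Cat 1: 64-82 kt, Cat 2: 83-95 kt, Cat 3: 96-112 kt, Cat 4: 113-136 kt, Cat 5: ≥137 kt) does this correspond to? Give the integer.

2

ΔP = 1008 − 949 = 59 mb.
V ≈ 6.42 × 59^0.64 = 6.42 × 13.59 ≈ 87 kt.
87 kt falls in the Category 2 band.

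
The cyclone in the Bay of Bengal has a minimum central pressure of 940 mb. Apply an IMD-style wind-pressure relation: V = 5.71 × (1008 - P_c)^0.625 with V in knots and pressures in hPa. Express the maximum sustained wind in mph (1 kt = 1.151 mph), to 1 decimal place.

91.8 mph

ΔP = 1008 − 940 = 68 mb.
V ≈ 5.71 × 68^0.625 = 5.71 × 13.974 ≈ 79.791 kt.
79.791 × 1.151 ≈ 91.84 mph → 91.8 mph.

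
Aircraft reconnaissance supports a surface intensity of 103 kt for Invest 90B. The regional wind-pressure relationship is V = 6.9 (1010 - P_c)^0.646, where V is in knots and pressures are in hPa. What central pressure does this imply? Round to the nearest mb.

ΔP = (V / 6.9)^(1/0.646) = (103/6.9)^1.548.
103/6.9 = 14.928; 14.928^1.548 ≈ 65.66 mb.
P_c = 1010 − 65.66 = 944.34 ≈ 944 mb.

944 mb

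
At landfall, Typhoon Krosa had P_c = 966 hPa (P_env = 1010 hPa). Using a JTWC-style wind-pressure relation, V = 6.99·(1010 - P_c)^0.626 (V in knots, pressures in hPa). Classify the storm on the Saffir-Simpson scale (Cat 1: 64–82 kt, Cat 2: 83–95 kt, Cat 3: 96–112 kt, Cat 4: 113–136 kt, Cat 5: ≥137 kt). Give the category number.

ΔP = 1010 − 966 = 44 hPa.
V ≈ 6.99 × 44^0.626 = 6.99 × 10.69 ≈ 75 kt.
75 kt falls in the Category 1 band.

1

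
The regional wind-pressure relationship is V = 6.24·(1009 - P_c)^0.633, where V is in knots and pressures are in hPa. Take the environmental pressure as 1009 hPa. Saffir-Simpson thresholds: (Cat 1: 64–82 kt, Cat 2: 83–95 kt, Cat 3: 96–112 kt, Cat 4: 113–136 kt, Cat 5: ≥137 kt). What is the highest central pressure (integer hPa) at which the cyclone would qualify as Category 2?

Category 2 begins at V = 83 kt.
Required ΔP = (83/6.24)^(1/0.633) = 13.301^1.580 ≈ 59.64 hPa.
P_c ≤ 1009 − 59.64 = 949.36, so the highest integer P_c is 949 hPa.

949 hPa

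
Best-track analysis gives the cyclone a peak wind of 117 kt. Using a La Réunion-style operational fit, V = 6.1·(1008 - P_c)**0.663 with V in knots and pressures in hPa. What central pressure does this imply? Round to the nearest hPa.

ΔP = (V / 6.1)^(1/0.663) = (117/6.1)^1.508.
117/6.1 = 19.180; 19.180^1.508 ≈ 86.08 hPa.
P_c = 1008 − 86.08 = 921.92 ≈ 922 hPa.

922 hPa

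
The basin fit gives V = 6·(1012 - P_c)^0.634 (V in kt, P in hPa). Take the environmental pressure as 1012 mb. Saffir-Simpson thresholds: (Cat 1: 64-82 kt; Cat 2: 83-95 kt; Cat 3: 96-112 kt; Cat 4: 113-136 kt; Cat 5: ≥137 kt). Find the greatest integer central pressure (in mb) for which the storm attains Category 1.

Category 1 begins at V = 64 kt.
Required ΔP = (64/6)^(1/0.634) = 10.667^1.577 ≈ 41.83 mb.
P_c ≤ 1012 − 41.83 = 970.17, so the highest integer P_c is 970 mb.

970 mb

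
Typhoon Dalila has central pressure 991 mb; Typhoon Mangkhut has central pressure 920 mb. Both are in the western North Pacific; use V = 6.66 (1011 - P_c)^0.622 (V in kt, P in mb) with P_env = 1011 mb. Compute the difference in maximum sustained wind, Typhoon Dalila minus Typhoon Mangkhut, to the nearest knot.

Typhoon Dalila: ΔP = 20; V ≈ 6.66 × 20^0.622 ≈ 42.93 kt.
Typhoon Mangkhut: ΔP = 91; V ≈ 6.66 × 91^0.622 ≈ 110.15 kt.
Difference ≈ 42.93 − 110.15 = -67.22 → -67 kt.

-67 kt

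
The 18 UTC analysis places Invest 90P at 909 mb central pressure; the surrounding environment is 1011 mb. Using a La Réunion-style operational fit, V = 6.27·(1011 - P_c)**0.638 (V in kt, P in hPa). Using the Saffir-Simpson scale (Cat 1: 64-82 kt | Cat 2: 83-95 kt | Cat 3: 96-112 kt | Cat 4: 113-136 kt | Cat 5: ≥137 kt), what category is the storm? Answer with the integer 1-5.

ΔP = 1011 − 909 = 102 mb.
V ≈ 6.27 × 102^0.638 = 6.27 × 19.12 ≈ 120 kt.
120 kt falls in the Category 4 band.

4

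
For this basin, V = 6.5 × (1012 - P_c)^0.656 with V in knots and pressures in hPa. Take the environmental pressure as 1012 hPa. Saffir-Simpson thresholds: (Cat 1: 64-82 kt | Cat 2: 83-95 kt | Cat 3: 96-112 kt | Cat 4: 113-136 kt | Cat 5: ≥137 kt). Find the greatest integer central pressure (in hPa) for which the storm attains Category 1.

Category 1 begins at V = 64 kt.
Required ΔP = (64/6.5)^(1/0.656) = 9.846^1.524 ≈ 32.67 hPa.
P_c ≤ 1012 − 32.67 = 979.33, so the highest integer P_c is 979 hPa.

979 hPa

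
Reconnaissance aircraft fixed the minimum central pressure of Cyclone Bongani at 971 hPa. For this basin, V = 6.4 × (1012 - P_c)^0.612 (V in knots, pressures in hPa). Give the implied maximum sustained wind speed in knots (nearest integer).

62 kt

ΔP = 1012 − 971 = 41 hPa.
41^0.612 ≈ 9.706.
V ≈ 6.4 × 9.706 ≈ 62.1 kt.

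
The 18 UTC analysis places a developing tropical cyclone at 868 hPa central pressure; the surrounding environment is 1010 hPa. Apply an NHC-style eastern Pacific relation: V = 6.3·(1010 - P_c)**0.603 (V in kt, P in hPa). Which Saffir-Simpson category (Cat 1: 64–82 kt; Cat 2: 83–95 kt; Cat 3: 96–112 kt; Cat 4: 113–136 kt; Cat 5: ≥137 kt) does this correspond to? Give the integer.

4

ΔP = 1010 − 868 = 142 hPa.
V ≈ 6.3 × 142^0.603 = 6.3 × 19.85 ≈ 125 kt.
125 kt falls in the Category 4 band.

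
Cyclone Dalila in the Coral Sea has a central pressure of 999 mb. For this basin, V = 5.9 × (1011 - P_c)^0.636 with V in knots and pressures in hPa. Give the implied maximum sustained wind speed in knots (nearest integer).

29 kt

ΔP = 1011 − 999 = 12 mb.
12^0.636 ≈ 4.857.
V ≈ 5.9 × 4.857 ≈ 28.7 kt.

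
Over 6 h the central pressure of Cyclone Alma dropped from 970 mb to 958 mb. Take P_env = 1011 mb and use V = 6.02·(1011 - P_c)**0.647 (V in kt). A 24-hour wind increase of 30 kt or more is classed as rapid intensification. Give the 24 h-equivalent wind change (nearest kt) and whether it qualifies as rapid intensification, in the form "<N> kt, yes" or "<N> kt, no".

48 kt, yes

V₁: ΔP = 41, V ≈ 6.02 × 41^0.647 ≈ 66.54 kt.
V₂: ΔP = 53, V ≈ 6.02 × 53^0.647 ≈ 78.56 kt.
ΔV over 6 h = 12.02 kt → 24 h equivalent = 12.02 × 24/6 ≈ 48.08 kt.
48 kt ≥ 30 kt ⇒ rapid intensification.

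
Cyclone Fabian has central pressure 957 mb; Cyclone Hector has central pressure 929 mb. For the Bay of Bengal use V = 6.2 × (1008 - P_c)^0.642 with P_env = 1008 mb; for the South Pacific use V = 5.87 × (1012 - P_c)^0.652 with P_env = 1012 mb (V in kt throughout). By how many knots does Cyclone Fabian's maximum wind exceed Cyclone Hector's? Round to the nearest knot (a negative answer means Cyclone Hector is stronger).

Cyclone Fabian: ΔP = 51; V ≈ 6.2 × 51^0.642 ≈ 77.38 kt.
Cyclone Hector: ΔP = 83; V ≈ 5.87 × 83^0.652 ≈ 104.68 kt.
Difference ≈ 77.38 − 104.68 = -27.30 → -27 kt.

-27 kt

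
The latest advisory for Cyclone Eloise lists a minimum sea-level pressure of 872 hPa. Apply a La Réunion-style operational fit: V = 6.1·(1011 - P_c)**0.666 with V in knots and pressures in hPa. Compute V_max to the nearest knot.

ΔP = 1011 − 872 = 139 hPa.
139^0.666 ≈ 26.745.
V ≈ 6.1 × 26.745 ≈ 163.1 kt.

163 kt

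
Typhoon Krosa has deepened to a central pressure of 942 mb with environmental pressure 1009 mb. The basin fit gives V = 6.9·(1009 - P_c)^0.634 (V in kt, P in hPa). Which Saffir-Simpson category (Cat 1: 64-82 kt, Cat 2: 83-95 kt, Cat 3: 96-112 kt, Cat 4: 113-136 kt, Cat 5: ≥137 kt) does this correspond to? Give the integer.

3

ΔP = 1009 − 942 = 67 mb.
V ≈ 6.9 × 67^0.634 = 6.9 × 14.38 ≈ 99 kt.
99 kt falls in the Category 3 band.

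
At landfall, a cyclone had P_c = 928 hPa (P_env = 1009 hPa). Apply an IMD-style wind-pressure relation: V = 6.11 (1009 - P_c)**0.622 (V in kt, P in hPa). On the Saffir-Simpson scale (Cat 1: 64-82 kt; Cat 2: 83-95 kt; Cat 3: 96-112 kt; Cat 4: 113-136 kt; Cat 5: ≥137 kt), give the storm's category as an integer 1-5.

2

ΔP = 1009 − 928 = 81 hPa.
V ≈ 6.11 × 81^0.622 = 6.11 × 15.38 ≈ 94 kt.
94 kt falls in the Category 2 band.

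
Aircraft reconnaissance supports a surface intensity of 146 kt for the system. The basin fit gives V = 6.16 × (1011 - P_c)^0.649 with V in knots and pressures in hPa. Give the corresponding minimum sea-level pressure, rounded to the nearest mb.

ΔP = (V / 6.16)^(1/0.649) = (146/6.16)^1.541.
146/6.16 = 23.701; 23.701^1.541 ≈ 131.31 mb.
P_c = 1011 − 131.31 = 879.69 ≈ 880 mb.

880 mb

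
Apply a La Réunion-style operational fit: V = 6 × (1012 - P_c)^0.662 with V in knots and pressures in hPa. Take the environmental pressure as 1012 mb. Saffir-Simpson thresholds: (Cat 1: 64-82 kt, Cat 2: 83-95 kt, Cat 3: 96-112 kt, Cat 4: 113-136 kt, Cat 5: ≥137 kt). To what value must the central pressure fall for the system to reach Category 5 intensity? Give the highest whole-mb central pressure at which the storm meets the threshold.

Category 5 begins at V = 137 kt.
Required ΔP = (137/6)^(1/0.662) = 22.833^1.511 ≈ 112.78 mb.
P_c ≤ 1012 − 112.78 = 899.22, so the highest integer P_c is 899 mb.

899 mb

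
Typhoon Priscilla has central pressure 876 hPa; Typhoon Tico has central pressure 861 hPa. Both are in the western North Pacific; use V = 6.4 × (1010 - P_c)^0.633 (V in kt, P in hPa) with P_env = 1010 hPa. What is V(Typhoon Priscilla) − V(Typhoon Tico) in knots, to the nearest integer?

Typhoon Priscilla: ΔP = 134; V ≈ 6.4 × 134^0.633 ≈ 142.11 kt.
Typhoon Tico: ΔP = 149; V ≈ 6.4 × 149^0.633 ≈ 151.99 kt.
Difference ≈ 142.11 − 151.99 = -9.88 → -10 kt.

-10 kt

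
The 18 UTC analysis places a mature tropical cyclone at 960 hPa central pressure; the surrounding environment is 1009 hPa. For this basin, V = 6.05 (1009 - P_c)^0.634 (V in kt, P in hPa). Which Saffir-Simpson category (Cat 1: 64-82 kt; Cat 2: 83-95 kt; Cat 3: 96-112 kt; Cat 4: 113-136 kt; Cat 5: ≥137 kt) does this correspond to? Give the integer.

1

ΔP = 1009 − 960 = 49 hPa.
V ≈ 6.05 × 49^0.634 = 6.05 × 11.79 ≈ 71 kt.
71 kt falls in the Category 1 band.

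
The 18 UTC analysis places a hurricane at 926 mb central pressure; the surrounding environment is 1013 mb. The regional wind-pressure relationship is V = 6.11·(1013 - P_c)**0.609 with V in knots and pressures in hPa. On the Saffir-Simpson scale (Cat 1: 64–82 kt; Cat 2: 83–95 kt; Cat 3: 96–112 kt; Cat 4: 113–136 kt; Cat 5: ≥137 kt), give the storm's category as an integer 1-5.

ΔP = 1013 − 926 = 87 mb.
V ≈ 6.11 × 87^0.609 = 6.11 × 15.18 ≈ 93 kt.
93 kt falls in the Category 2 band.

2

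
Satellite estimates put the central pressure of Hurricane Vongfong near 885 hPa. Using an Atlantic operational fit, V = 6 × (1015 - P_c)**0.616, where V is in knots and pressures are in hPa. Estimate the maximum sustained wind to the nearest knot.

120 kt

ΔP = 1015 − 885 = 130 hPa.
130^0.616 ≈ 20.053.
V ≈ 6 × 20.053 ≈ 120.3 kt.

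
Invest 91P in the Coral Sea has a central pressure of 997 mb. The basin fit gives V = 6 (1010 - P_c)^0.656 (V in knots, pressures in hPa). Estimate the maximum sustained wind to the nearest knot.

ΔP = 1010 − 997 = 13 mb.
13^0.656 ≈ 5.380.
V ≈ 6 × 5.380 ≈ 32.3 kt.

32 kt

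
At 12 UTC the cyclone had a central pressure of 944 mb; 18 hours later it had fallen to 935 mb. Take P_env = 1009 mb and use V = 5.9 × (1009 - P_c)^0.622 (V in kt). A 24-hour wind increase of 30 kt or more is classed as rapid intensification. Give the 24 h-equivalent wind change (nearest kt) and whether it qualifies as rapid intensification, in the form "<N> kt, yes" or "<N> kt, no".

9 kt, no

V₁: ΔP = 65, V ≈ 5.9 × 65^0.622 ≈ 79.16 kt.
V₂: ΔP = 74, V ≈ 5.9 × 74^0.622 ≈ 85.81 kt.
ΔV over 18 h = 6.65 kt → 24 h equivalent = 6.65 × 24/18 ≈ 8.87 kt.
9 kt < 30 kt ⇒ not rapid intensification.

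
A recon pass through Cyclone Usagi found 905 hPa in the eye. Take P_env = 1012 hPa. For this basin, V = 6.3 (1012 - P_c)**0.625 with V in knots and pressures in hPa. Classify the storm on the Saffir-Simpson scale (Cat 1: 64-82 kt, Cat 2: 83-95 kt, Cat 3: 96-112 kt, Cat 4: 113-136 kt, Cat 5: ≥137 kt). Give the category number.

4

ΔP = 1012 − 905 = 107 hPa.
V ≈ 6.3 × 107^0.625 = 6.3 × 18.55 ≈ 117 kt.
117 kt falls in the Category 4 band.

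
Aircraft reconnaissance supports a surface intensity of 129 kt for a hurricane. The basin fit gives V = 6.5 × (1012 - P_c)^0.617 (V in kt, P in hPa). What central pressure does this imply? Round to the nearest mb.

885 mb

ΔP = (V / 6.5)^(1/0.617) = (129/6.5)^1.621.
129/6.5 = 19.846; 19.846^1.621 ≈ 126.82 mb.
P_c = 1012 − 126.82 = 885.18 ≈ 885 mb.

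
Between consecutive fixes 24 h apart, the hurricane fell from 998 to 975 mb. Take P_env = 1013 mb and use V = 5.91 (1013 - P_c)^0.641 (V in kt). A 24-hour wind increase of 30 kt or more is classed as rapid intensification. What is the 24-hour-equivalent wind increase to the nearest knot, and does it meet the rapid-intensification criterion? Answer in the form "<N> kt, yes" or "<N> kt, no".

27 kt, no

V₁: ΔP = 15, V ≈ 5.91 × 15^0.641 ≈ 33.53 kt.
V₂: ΔP = 38, V ≈ 5.91 × 38^0.641 ≈ 60.85 kt.
ΔV over 24 h = 27.32 kt → 24 h equivalent = 27.32 × 24/24 ≈ 27.32 kt.
27 kt < 30 kt ⇒ not rapid intensification.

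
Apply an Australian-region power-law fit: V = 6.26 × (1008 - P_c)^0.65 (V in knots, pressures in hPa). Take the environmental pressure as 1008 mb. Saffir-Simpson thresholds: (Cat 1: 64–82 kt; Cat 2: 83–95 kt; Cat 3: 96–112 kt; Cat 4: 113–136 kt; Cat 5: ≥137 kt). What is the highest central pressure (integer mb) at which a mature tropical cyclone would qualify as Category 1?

Category 1 begins at V = 64 kt.
Required ΔP = (64/6.26)^(1/0.65) = 10.224^1.538 ≈ 35.75 mb.
P_c ≤ 1008 − 35.75 = 972.25, so the highest integer P_c is 972 mb.

972 mb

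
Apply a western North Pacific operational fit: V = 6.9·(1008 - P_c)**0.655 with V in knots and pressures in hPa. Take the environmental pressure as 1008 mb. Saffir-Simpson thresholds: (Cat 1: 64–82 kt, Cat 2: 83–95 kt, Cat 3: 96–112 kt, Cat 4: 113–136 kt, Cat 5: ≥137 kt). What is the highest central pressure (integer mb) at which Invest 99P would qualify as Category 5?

Category 5 begins at V = 137 kt.
Required ΔP = (137/6.9)^(1/0.655) = 19.855^1.527 ≈ 95.83 mb.
P_c ≤ 1008 − 95.83 = 912.17, so the highest integer P_c is 912 mb.

912 mb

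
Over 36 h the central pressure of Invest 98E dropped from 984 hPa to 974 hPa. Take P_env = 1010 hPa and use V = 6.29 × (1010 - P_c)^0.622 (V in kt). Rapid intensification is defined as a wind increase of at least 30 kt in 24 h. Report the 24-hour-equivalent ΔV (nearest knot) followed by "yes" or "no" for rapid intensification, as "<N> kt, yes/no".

7 kt, no

V₁: ΔP = 26, V ≈ 6.29 × 26^0.622 ≈ 47.73 kt.
V₂: ΔP = 36, V ≈ 6.29 × 36^0.622 ≈ 58.43 kt.
ΔV over 36 h = 10.70 kt → 24 h equivalent = 10.70 × 24/36 ≈ 7.13 kt.
7 kt < 30 kt ⇒ not rapid intensification.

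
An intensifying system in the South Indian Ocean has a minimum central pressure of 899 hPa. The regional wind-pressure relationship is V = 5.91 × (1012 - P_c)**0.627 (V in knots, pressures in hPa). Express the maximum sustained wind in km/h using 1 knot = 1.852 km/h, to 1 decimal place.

212.1 km/h

ΔP = 1012 − 899 = 113 hPa.
V ≈ 5.91 × 113^0.627 = 5.91 × 19.377 ≈ 114.516 kt.
114.516 × 1.852 ≈ 212.08 km/h → 212.1 km/h.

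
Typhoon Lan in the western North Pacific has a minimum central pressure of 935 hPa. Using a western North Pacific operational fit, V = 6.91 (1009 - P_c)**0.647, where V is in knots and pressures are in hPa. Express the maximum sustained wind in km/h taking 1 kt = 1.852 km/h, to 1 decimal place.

207.3 km/h

ΔP = 1009 − 935 = 74 hPa.
V ≈ 6.91 × 74^0.647 = 6.91 × 16.195 ≈ 111.911 kt.
111.911 × 1.852 ≈ 207.26 km/h → 207.3 km/h.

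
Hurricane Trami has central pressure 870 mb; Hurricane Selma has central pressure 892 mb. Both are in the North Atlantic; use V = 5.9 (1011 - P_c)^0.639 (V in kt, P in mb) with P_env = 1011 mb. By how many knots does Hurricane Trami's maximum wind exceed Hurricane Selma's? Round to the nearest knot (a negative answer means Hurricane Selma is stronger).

14 kt

Hurricane Trami: ΔP = 141; V ≈ 5.9 × 141^0.639 ≈ 139.38 kt.
Hurricane Selma: ΔP = 119; V ≈ 5.9 × 119^0.639 ≈ 125.06 kt.
Difference ≈ 139.38 − 125.06 = 14.32 → 14 kt.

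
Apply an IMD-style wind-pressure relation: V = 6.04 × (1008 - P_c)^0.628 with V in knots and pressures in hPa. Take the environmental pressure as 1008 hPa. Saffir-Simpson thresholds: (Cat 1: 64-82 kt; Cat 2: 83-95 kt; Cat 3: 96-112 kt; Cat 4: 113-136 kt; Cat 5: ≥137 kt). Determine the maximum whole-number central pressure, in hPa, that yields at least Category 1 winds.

965 hPa

Category 1 begins at V = 64 kt.
Required ΔP = (64/6.04)^(1/0.628) = 10.596^1.592 ≈ 42.89 hPa.
P_c ≤ 1008 − 42.89 = 965.11, so the highest integer P_c is 965 hPa.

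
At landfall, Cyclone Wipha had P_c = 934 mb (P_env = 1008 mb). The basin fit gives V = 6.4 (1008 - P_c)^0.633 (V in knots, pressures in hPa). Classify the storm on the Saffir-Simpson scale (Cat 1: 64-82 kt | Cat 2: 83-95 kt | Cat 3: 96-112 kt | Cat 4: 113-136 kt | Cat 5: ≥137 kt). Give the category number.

ΔP = 1008 − 934 = 74 mb.
V ≈ 6.4 × 74^0.633 = 6.4 × 15.25 ≈ 98 kt.
98 kt falls in the Category 3 band.

3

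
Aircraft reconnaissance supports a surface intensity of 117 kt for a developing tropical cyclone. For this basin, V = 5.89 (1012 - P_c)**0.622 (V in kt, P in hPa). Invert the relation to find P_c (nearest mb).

ΔP = (V / 5.89)^(1/0.622) = (117/5.89)^1.608.
117/5.89 = 19.864; 19.864^1.608 ≈ 122.16 mb.
P_c = 1012 − 122.16 = 889.84 ≈ 890 mb.

890 mb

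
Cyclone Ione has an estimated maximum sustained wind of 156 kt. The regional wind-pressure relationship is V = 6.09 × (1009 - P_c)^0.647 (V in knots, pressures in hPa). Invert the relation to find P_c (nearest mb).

ΔP = (V / 6.09)^(1/0.647) = (156/6.09)^1.546.
156/6.09 = 25.616; 25.616^1.546 ≈ 150.31 mb.
P_c = 1009 − 150.31 = 858.69 ≈ 859 mb.

859 mb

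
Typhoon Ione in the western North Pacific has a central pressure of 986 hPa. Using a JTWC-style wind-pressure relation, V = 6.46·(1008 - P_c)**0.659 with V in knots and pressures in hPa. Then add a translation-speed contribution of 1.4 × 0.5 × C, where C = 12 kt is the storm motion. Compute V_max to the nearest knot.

ΔP = 1008 − 986 = 22 hPa.
22^0.659 ≈ 7.668.
V ≈ 6.46 × 7.668 ≈ 49.5 kt.
Translation term: 1.4 × 0.5 × 12 = 8.4 kt.
Corrected V ≈ 57.9 kt → 58 kt.

58 kt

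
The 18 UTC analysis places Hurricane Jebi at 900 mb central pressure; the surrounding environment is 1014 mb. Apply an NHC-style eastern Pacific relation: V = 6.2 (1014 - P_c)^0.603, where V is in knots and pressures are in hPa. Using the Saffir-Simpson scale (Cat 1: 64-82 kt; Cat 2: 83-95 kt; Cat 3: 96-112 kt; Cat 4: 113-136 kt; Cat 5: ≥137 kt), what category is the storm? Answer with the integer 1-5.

ΔP = 1014 − 900 = 114 mb.
V ≈ 6.2 × 114^0.603 = 6.2 × 17.39 ≈ 108 kt.
108 kt falls in the Category 3 band.

3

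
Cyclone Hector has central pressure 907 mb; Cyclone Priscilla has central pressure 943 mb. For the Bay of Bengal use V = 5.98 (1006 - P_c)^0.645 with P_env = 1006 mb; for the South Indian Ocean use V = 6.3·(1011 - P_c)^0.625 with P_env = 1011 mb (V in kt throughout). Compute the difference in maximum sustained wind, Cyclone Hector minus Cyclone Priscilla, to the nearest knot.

Cyclone Hector: ΔP = 99; V ≈ 5.98 × 99^0.645 ≈ 115.85 kt.
Cyclone Priscilla: ΔP = 68; V ≈ 6.3 × 68^0.625 ≈ 88.04 kt.
Difference ≈ 115.85 − 88.04 = 27.81 → 28 kt.

28 kt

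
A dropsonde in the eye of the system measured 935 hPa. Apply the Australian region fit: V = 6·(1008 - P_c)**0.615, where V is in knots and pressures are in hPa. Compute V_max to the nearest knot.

ΔP = 1008 − 935 = 73 hPa.
73^0.615 ≈ 13.994.
V ≈ 6 × 13.994 ≈ 84.0 kt.

84 kt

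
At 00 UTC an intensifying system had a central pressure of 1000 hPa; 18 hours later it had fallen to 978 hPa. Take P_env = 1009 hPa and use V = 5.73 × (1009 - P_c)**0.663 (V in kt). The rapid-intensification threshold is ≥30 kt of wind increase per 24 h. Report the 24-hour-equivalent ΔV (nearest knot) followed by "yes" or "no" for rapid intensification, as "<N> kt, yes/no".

42 kt, yes

V₁: ΔP = 9, V ≈ 5.73 × 9^0.663 ≈ 24.59 kt.
V₂: ΔP = 31, V ≈ 5.73 × 31^0.663 ≈ 55.84 kt.
ΔV over 18 h = 31.25 kt → 24 h equivalent = 31.25 × 24/18 ≈ 41.67 kt.
42 kt ≥ 30 kt ⇒ rapid intensification.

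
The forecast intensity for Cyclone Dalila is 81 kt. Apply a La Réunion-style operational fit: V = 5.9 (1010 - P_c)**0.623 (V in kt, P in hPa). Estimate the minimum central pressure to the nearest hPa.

943 hPa

ΔP = (V / 5.9)^(1/0.623) = (81/5.9)^1.605.
81/5.9 = 13.729; 13.729^1.605 ≈ 67.00 hPa.
P_c = 1010 − 67.00 = 943.00 ≈ 943 hPa.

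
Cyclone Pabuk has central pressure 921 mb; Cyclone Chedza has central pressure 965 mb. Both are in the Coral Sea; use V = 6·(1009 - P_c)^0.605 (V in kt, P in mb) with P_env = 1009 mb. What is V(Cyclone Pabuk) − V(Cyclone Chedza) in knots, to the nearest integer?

Cyclone Pabuk: ΔP = 88; V ≈ 6 × 88^0.605 ≈ 90.07 kt.
Cyclone Chedza: ΔP = 44; V ≈ 6 × 44^0.605 ≈ 59.22 kt.
Difference ≈ 90.07 − 59.22 = 30.85 → 31 kt.

31 kt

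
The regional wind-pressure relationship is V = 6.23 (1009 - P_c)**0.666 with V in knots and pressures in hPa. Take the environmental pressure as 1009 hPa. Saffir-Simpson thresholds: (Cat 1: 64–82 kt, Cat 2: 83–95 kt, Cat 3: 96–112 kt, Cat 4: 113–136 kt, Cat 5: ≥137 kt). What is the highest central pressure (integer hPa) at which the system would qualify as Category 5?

905 hPa

Category 5 begins at V = 137 kt.
Required ΔP = (137/6.23)^(1/0.666) = 21.990^1.502 ≈ 103.60 hPa.
P_c ≤ 1009 − 103.60 = 905.40, so the highest integer P_c is 905 hPa.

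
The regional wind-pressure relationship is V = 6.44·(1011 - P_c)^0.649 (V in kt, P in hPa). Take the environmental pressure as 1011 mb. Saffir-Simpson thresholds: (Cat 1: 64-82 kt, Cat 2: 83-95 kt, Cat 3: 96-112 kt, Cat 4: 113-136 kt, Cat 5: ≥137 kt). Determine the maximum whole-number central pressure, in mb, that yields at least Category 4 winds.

928 mb

Category 4 begins at V = 113 kt.
Required ΔP = (113/6.44)^(1/0.649) = 17.547^1.541 ≈ 82.62 mb.
P_c ≤ 1011 − 82.62 = 928.38, so the highest integer P_c is 928 mb.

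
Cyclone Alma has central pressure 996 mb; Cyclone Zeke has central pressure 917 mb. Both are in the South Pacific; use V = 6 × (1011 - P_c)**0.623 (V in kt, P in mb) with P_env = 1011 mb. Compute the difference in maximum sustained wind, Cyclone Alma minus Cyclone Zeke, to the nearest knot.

Cyclone Alma: ΔP = 15; V ≈ 6 × 15^0.623 ≈ 32.42 kt.
Cyclone Zeke: ΔP = 94; V ≈ 6 × 94^0.623 ≈ 101.72 kt.
Difference ≈ 32.42 − 101.72 = -69.30 → -69 kt.

-69 kt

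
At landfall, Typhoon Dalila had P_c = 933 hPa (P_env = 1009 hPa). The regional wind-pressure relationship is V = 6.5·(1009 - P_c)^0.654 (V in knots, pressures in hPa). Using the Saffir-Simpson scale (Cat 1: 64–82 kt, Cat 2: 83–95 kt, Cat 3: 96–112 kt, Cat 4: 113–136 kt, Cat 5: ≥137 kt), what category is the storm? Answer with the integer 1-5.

ΔP = 1009 − 933 = 76 hPa.
V ≈ 6.5 × 76^0.654 = 6.5 × 16.98 ≈ 110 kt.
110 kt falls in the Category 3 band.

3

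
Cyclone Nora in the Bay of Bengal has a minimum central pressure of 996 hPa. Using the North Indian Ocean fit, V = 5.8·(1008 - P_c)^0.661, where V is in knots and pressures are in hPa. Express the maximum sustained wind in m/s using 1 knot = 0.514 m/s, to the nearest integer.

15 m/s

ΔP = 1008 − 996 = 12 hPa.
V ≈ 5.8 × 12^0.661 = 5.8 × 5.168 ≈ 29.976 kt.
29.976 × 0.514 ≈ 15.41 m/s → 15 m/s.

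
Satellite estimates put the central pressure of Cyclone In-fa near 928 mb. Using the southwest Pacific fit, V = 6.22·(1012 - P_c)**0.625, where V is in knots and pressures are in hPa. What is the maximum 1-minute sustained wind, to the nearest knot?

ΔP = 1012 − 928 = 84 mb.
84^0.625 ≈ 15.947.
V ≈ 6.22 × 15.947 ≈ 99.2 kt.

99 kt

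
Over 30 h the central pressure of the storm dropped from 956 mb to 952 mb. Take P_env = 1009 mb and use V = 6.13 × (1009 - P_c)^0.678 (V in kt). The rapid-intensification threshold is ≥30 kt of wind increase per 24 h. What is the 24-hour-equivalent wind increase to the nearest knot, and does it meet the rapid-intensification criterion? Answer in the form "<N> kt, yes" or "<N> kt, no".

V₁: ΔP = 53, V ≈ 6.13 × 53^0.678 ≈ 90.47 kt.
V₂: ΔP = 57, V ≈ 6.13 × 57^0.678 ≈ 95.05 kt.
ΔV over 30 h = 4.58 kt → 24 h equivalent = 4.58 × 24/30 ≈ 3.66 kt.
4 kt < 30 kt ⇒ not rapid intensification.

4 kt, no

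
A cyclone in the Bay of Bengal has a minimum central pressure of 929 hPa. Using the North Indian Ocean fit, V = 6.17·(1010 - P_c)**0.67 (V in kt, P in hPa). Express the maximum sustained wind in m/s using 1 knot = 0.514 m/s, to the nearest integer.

ΔP = 1010 − 929 = 81 hPa.
V ≈ 6.17 × 81^0.67 = 6.17 × 18.997 ≈ 117.211 kt.
117.211 × 0.514 ≈ 60.25 m/s → 60 m/s.

60 m/s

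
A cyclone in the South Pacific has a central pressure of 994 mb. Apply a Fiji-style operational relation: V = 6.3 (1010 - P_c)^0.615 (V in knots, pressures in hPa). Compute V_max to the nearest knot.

35 kt

ΔP = 1010 − 994 = 16 mb.
16^0.615 ≈ 5.502.
V ≈ 6.3 × 5.502 ≈ 34.7 kt.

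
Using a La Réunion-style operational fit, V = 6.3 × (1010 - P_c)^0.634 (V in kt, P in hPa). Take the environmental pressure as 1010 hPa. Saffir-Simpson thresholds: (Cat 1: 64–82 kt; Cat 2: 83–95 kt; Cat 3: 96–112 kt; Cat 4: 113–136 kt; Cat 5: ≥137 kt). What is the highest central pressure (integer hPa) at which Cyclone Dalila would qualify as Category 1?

Category 1 begins at V = 64 kt.
Required ΔP = (64/6.3)^(1/0.634) = 10.159^1.577 ≈ 38.73 hPa.
P_c ≤ 1010 − 38.73 = 971.27, so the highest integer P_c is 971 hPa.

971 hPa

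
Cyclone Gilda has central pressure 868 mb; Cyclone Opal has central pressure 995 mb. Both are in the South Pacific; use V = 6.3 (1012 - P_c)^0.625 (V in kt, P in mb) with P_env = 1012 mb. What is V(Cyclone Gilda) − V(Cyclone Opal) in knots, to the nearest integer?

104 kt

Cyclone Gilda: ΔP = 144; V ≈ 6.3 × 144^0.625 ≈ 140.71 kt.
Cyclone Opal: ΔP = 17; V ≈ 6.3 × 17^0.625 ≈ 37.01 kt.
Difference ≈ 140.71 − 37.01 = 103.70 → 104 kt.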